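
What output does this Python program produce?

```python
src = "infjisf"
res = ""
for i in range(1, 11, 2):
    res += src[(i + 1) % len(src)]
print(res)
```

fifnj

i=1: add src[2]='f' → 'f'
i=3: add src[4]='i' → 'fi'
i=5: add src[6]='f' → 'fif'
i=7: add src[1]='n' → 'fifn'
i=9: add src[3]='j' → 'fifnj'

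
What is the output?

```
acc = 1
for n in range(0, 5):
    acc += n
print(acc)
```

11

n=0: acc = 1+0 = 1
n=1: acc = 1+1 = 2
n=2: acc = 2+2 = 4
n=3: acc = 4+3 = 7
n=4: acc = 7+4 = 11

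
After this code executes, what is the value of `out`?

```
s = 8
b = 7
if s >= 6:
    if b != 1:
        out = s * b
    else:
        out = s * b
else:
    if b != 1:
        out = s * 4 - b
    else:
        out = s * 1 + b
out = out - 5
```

s=8, b=7
s >= 6 is True; b != 1 is True
→ out = s * b = 56
out = 56-5 = 51

51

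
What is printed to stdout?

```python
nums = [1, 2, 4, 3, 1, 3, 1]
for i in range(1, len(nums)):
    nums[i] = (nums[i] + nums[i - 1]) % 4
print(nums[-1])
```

i=1: nums[1] = (2+1)%4 = 3 → [1, 3, 4, 3, 1, 3, 1]
i=2: nums[2] = (4+3)%4 = 3 → [1, 3, 3, 3, 1, 3, 1]
i=3: nums[3] = (3+3)%4 = 2 → [1, 3, 3, 2, 1, 3, 1]
i=4: nums[4] = (1+2)%4 = 3 → [1, 3, 3, 2, 3, 3, 1]
i=5: nums[5] = (3+3)%4 = 2 → [1, 3, 3, 2, 3, 2, 1]
i=6: nums[6] = (1+2)%4 = 3 → [1, 3, 3, 2, 3, 2, 3]

3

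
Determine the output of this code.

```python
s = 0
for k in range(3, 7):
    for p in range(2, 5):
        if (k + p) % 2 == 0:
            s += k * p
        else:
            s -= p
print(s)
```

66

k=3,p=2: odd sum, s = 0-2 = -2
k=3,p=3: even sum, s = (-2)+9 = 7
k=3,p=4: odd sum, s = 7-4 = 3
k=4,p=2: even sum, s = 3+8 = 11
k=4,p=3: odd sum, s = 11-3 = 8
k=4,p=4: even sum, s = 8+16 = 24
k=5,p=2: odd sum, s = 24-2 = 22
k=5,p=3: even sum, s = 22+15 = 37
k=5,p=4: odd sum, s = 37-4 = 33
k=6,p=2: even sum, s = 33+12 = 45
k=6,p=3: odd sum, s = 45-3 = 42
k=6,p=4: even sum, s = 42+24 = 66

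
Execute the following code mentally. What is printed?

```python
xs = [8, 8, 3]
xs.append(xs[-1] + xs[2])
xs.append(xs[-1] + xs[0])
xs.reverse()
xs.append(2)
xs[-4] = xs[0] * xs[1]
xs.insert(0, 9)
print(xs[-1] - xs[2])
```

append xs[-1]+xs[2] = 3+3 = 6 → [8, 8, 3, 6]
append xs[-1]+xs[0] = 6+8 = 14 → [8, 8, 3, 6, 14]
reverse → [14, 6, 3, 8, 8]
append 2 → [14, 6, 3, 8, 8, 2]
xs[-4] = xs[0]*xs[1] = 14*6 = 84 → [14, 6, 84, 8, 8, 2]
insert 9 at 0 → [9, 14, 6, 84, 8, 8, 2]
xs[-1]-xs[2] = 2-6 = -4

-4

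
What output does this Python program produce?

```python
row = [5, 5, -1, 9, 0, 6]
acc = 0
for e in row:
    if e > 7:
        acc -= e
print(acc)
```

e=5: not >7
e=5: not >7
e=-1: not >7
e=9: >7, acc = 0-9 = -9
e=0: not >7
e=6: not >7

-9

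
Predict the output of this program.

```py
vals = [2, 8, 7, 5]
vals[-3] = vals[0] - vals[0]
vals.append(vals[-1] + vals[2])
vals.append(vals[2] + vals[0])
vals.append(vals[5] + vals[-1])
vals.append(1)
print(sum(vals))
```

54

vals[-3] = vals[0]-vals[0] = 2-2 = 0 → [2, 0, 7, 5]
append vals[-1]+vals[2] = 5+7 = 12 → [2, 0, 7, 5, 12]
append vals[2]+vals[0] = 7+2 = 9 → [2, 0, 7, 5, 12, 9]
append vals[5]+vals[-1] = 9+9 = 18 → [2, 0, 7, 5, 12, 9, 18]
append 1 → [2, 0, 7, 5, 12, 9, 18, 1]
sum = 54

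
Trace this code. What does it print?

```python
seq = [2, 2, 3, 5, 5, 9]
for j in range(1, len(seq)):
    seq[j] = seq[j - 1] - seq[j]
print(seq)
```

j=1: seq[1] = 2-2 = 0 → [2, 0, 3, 5, 5, 9]
j=2: seq[2] = 0-3 = -3 → [2, 0, -3, 5, 5, 9]
j=3: seq[3] = (-3)-5 = -8 → [2, 0, -3, -8, 5, 9]
j=4: seq[4] = (-8)-5 = -13 → [2, 0, -3, -8, -13, 9]
j=5: seq[5] = (-13)-9 = -22 → [2, 0, -3, -8, -13, -22]

[2, 0, -3, -8, -13, -22]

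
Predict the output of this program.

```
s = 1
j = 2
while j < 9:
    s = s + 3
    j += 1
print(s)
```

22

j=2: s = 1+3 = 4
j=3: s = 4+3 = 7
j=4: s = 7+3 = 10
j=5: s = 10+3 = 13
j=6: s = 13+3 = 16
j=7: s = 16+3 = 19
j=8: s = 19+3 = 22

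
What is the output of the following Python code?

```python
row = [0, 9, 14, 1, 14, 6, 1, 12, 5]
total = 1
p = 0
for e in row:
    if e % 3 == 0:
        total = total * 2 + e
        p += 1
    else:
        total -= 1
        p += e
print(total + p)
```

100

e=0: %3==0, total = 1*2+0 = 2; p=1
e=9: %3==0, total = 2*2+9 = 13; p=2
e=14: not %3==0, total = 13-1 = 12; p=16
e=1: not %3==0, total = 12-1 = 11; p=17
e=14: not %3==0, total = 11-1 = 10; p=31
e=6: %3==0, total = 10*2+6 = 26; p=32
e=1: not %3==0, total = 26-1 = 25; p=33
e=12: %3==0, total = 25*2+12 = 62; p=34
e=5: not %3==0, total = 62-1 = 61; p=39
total+p = 61+39 = 100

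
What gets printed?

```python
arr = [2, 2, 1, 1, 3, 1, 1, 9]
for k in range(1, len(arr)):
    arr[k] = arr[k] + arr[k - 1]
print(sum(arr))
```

67

k=1: arr[1] = 2+2 = 4 → [2, 4, 1, 1, 3, 1, 1, 9]
k=2: arr[2] = 1+4 = 5 → [2, 4, 5, 1, 3, 1, 1, 9]
k=3: arr[3] = 1+5 = 6 → [2, 4, 5, 6, 3, 1, 1, 9]
k=4: arr[4] = 3+6 = 9 → [2, 4, 5, 6, 9, 1, 1, 9]
k=5: arr[5] = 1+9 = 10 → [2, 4, 5, 6, 9, 10, 1, 9]
k=6: arr[6] = 1+10 = 11 → [2, 4, 5, 6, 9, 10, 11, 9]
k=7: arr[7] = 9+11 = 20 → [2, 4, 5, 6, 9, 10, 11, 20]
sum = 67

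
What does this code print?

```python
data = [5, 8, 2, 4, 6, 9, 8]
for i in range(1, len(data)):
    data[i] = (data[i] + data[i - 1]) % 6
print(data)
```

[5, 1, 3, 1, 1, 4, 0]

i=1: data[1] = (8+5)%6 = 1 → [5, 1, 2, 4, 6, 9, 8]
i=2: data[2] = (2+1)%6 = 3 → [5, 1, 3, 4, 6, 9, 8]
i=3: data[3] = (4+3)%6 = 1 → [5, 1, 3, 1, 6, 9, 8]
i=4: data[4] = (6+1)%6 = 1 → [5, 1, 3, 1, 1, 9, 8]
i=5: data[5] = (9+1)%6 = 4 → [5, 1, 3, 1, 1, 4, 8]
i=6: data[6] = (8+4)%6 = 0 → [5, 1, 3, 1, 1, 4, 0]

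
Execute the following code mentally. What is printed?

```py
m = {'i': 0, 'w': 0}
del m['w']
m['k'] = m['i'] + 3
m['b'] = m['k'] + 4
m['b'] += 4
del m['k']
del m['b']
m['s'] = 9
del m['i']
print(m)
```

{'s': 9}

del 'w' → {'i': 0}
m['k'] = m['i']+3 = 3 → {'i': 0, 'k': 3}
m['b'] = m['k']+4 = 7 → {'i': 0, 'k': 3, 'b': 7}
m['b'] = 7+4 = 11 → {'i': 0, 'k': 3, 'b': 11}
del 'k' → {'i': 0, 'b': 11}
del 'b' → {'i': 0}
m['s'] = 9 → {'i': 0, 's': 9}
del 'i' → {'s': 9}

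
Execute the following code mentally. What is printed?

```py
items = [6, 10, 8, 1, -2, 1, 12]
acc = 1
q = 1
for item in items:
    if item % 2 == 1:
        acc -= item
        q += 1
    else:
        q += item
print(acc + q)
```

item=6: not odd; q=7
item=10: not odd; q=17
item=8: not odd; q=25
item=1: odd, acc = 1-1 = 0; q=26
item=-2: not odd; q=24
item=1: odd, acc = 0-1 = -1; q=25
item=12: not odd; q=37
acc+q = (-1)+37 = 36

36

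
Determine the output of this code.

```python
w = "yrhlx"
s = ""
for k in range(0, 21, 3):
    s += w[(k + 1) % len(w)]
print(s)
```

rxhylrx

k=0: add w[1]='r' → 'r'
k=3: add w[4]='x' → 'rx'
k=6: add w[2]='h' → 'rxh'
k=9: add w[0]='y' → 'rxhy'
k=12: add w[3]='l' → 'rxhyl'
k=15: add w[1]='r' → 'rxhylr'
k=18: add w[4]='x' → 'rxhylrx'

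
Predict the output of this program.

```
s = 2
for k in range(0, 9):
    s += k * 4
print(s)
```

146

k=0: s = 2+0*4 = 2
k=1: s = 2+1*4 = 6
k=2: s = 6+2*4 = 14
k=3: s = 14+3*4 = 26
k=4: s = 26+4*4 = 42
k=5: s = 42+5*4 = 62
k=6: s = 62+6*4 = 86
k=7: s = 86+7*4 = 114
k=8: s = 114+8*4 = 146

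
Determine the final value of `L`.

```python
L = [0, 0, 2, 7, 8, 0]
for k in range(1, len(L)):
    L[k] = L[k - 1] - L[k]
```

[0, 0, -2, -9, -17, -17]

k=1: L[1] = 0-0 = 0 → [0, 0, 2, 7, 8, 0]
k=2: L[2] = 0-2 = -2 → [0, 0, -2, 7, 8, 0]
k=3: L[3] = (-2)-7 = -9 → [0, 0, -2, -9, 8, 0]
k=4: L[4] = (-9)-8 = -17 → [0, 0, -2, -9, -17, 0]
k=5: L[5] = (-17)-0 = -17 → [0, 0, -2, -9, -17, -17]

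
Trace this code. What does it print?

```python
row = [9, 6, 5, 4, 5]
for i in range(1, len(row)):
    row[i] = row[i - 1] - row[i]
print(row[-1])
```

-11

i=1: row[1] = 9-6 = 3 → [9, 3, 5, 4, 5]
i=2: row[2] = 3-5 = -2 → [9, 3, -2, 4, 5]
i=3: row[3] = (-2)-4 = -6 → [9, 3, -2, -6, 5]
i=4: row[4] = (-6)-5 = -11 → [9, 3, -2, -6, -11]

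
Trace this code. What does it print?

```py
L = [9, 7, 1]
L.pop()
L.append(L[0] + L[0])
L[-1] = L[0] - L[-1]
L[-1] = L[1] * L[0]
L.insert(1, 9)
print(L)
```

pop() removes 1 → [9, 7]
append L[0]+L[0] = 9+9 = 18 → [9, 7, 18]
L[-1] = L[0]-L[-1] = 9-18 = -9 → [9, 7, -9]
L[-1] = L[1]*L[0] = 7*9 = 63 → [9, 7, 63]
insert 9 at 1 → [9, 9, 7, 63]

[9, 9, 7, 63]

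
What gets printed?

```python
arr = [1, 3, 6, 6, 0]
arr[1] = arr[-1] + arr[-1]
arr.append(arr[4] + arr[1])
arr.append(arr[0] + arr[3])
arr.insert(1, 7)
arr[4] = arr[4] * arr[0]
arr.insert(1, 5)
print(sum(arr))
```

32

arr[1] = arr[-1]+arr[-1] = 0+0 = 0 → [1, 0, 6, 6, 0]
append arr[4]+arr[1] = 0+0 = 0 → [1, 0, 6, 6, 0, 0]
append arr[0]+arr[3] = 1+6 = 7 → [1, 0, 6, 6, 0, 0, 7]
insert 7 at 1 → [1, 7, 0, 6, 6, 0, 0, 7]
arr[4] = arr[4]*arr[0] = 6*1 = 6 → [1, 7, 0, 6, 6, 0, 0, 7]
insert 5 at 1 → [1, 5, 7, 0, 6, 6, 0, 0, 7]
sum = 32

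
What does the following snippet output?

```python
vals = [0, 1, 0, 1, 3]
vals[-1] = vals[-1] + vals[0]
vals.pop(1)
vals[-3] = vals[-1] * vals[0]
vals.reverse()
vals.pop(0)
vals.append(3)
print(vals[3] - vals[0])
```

vals[-1] = vals[-1]+vals[0] = 3+0 = 3 → [0, 1, 0, 1, 3]
pop(1) removes 1 → [0, 0, 1, 3]
vals[-3] = vals[-1]*vals[0] = 3*0 = 0 → [0, 0, 1, 3]
reverse → [3, 1, 0, 0]
pop(0) removes 3 → [1, 0, 0]
append 3 → [1, 0, 0, 3]
vals[3]-vals[0] = 3-1 = 2

2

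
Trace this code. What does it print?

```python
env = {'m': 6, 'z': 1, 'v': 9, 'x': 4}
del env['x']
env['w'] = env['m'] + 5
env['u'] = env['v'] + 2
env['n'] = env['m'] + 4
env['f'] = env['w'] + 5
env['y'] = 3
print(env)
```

del 'x' → {'m': 6, 'z': 1, 'v': 9}
env['w'] = env['m']+5 = 11 → {'m': 6, 'z': 1, 'v': 9, 'w': 11}
env['u'] = env['v']+2 = 11 → {'m': 6, 'z': 1, 'v': 9, 'w': 11, 'u': 11}
env['n'] = env['m']+4 = 10 → {'m': 6, 'z': 1, 'v': 9, 'w': 11, 'u': 11, 'n': 10}
env['f'] = env['w']+5 = 16 → {'m': 6, 'z': 1, 'v': 9, 'w': 11, 'u': 11, 'n': 10, 'f': 16}
env['y'] = 3 → {'m': 6, 'z': 1, 'v': 9, 'w': 11, 'u': 11, 'n': 10, 'f': 16, 'y': 3}

{'m': 6, 'z': 1, 'v': 9, 'w': 11, 'u': 11, 'n': 10, 'f': 16, 'y': 3}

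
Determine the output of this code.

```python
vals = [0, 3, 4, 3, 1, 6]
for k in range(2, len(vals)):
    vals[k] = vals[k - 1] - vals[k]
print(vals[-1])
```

-11

k=2: vals[2] = 3-4 = -1 → [0, 3, -1, 3, 1, 6]
k=3: vals[3] = (-1)-3 = -4 → [0, 3, -1, -4, 1, 6]
k=4: vals[4] = (-4)-1 = -5 → [0, 3, -1, -4, -5, 6]
k=5: vals[5] = (-5)-6 = -11 → [0, 3, -1, -4, -5, -11]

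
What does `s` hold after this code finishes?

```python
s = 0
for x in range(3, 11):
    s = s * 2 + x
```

1012

x=3: s = 0*2+3 = 3
x=4: s = 3*2+4 = 10
x=5: s = 10*2+5 = 25
x=6: s = 25*2+6 = 56
x=7: s = 56*2+7 = 119
x=8: s = 119*2+8 = 246
x=9: s = 246*2+9 = 501
x=10: s = 501*2+10 = 1012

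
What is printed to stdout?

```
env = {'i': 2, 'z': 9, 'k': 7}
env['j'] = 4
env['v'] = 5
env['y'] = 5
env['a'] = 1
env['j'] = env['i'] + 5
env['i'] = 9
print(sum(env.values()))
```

env['j'] = 4 → {'i': 2, 'z': 9, 'k': 7, 'j': 4}
env['v'] = 5 → {'i': 2, 'z': 9, 'k': 7, 'j': 4, 'v': 5}
env['y'] = 5 → {'i': 2, 'z': 9, 'k': 7, 'j': 4, 'v': 5, 'y': 5}
env['a'] = 1 → {'i': 2, 'z': 9, 'k': 7, 'j': 4, 'v': 5, 'y': 5, 'a': 1}
env['j'] = env['i']+5 = 7 → {'i': 2, 'z': 9, 'k': 7, 'j': 7, 'v': 5, 'y': 5, 'a': 1}
env['i'] = 9 → {'i': 9, 'z': 9, 'k': 7, 'j': 7, 'v': 5, 'y': 5, 'a': 1}
sum of values = 43

43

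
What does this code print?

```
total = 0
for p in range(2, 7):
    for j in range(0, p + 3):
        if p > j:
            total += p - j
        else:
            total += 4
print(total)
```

p=2,j=0: 2>0, total = 0+2 = 2
p=2,j=1: 2>1, total = 2+1 = 3
p=2,j=2: not 2>2, total = 3+4 = 7
p=2,j=3: not 2>3, total = 7+4 = 11
p=2,j=4: not 2>4, total = 11+4 = 15
p=3,j=0: 3>0, total = 15+3 = 18
p=3,j=1: 3>1, total = 18+2 = 20
p=3,j=2: 3>2, total = 20+1 = 21
p=3,j=3: not 3>3, total = 21+4 = 25
p=3,j=4: not 3>4, total = 25+4 = 29
p=3,j=5: not 3>5, total = 29+4 = 33
p=4,j=0: 4>0, total = 33+4 = 37
p=4,j=1: 4>1, total = 37+3 = 40
p=4,j=2: 4>2, total = 40+2 = 42
p=4,j=3: 4>3, total = 42+1 = 43
p=4,j=4: not 4>4, total = 43+4 = 47
p=4,j=5: not 4>5, total = 47+4 = 51
p=4,j=6: not 4>6, total = 51+4 = 55
p=5,j=0: 5>0, total = 55+5 = 60
p=5,j=1: 5>1, total = 60+4 = 64
p=5,j=2: 5>2, total = 64+3 = 67
p=5,j=3: 5>3, total = 67+2 = 69
p=5,j=4: 5>4, total = 69+1 = 70
p=5,j=5: not 5>5, total = 70+4 = 74
p=5,j=6: not 5>6, total = 74+4 = 78
p=5,j=7: not 5>7, total = 78+4 = 82
p=6,j=0: 6>0, total = 82+6 = 88
p=6,j=1: 6>1, total = 88+5 = 93
p=6,j=2: 6>2, total = 93+4 = 97
p=6,j=3: 6>3, total = 97+3 = 100
p=6,j=4: 6>4, total = 100+2 = 102
p=6,j=5: 6>5, total = 102+1 = 103
p=6,j=6: not 6>6, total = 103+4 = 107
p=6,j=7: not 6>7, total = 107+4 = 111
p=6,j=8: not 6>8, total = 111+4 = 115

115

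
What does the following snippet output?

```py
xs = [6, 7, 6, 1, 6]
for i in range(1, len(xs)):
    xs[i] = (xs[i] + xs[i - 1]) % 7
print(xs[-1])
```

5

i=1: xs[1] = (7+6)%7 = 6 → [6, 6, 6, 1, 6]
i=2: xs[2] = (6+6)%7 = 5 → [6, 6, 5, 1, 6]
i=3: xs[3] = (1+5)%7 = 6 → [6, 6, 5, 6, 6]
i=4: xs[4] = (6+6)%7 = 5 → [6, 6, 5, 6, 5]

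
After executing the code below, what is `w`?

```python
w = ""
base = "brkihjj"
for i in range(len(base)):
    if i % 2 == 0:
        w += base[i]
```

i=0: add 'b' → 'b'
i=1: skip
i=2: add 'k' → 'bk'
i=3: skip
i=4: add 'h' → 'bkh'
i=5: skip
i=6: add 'j' → 'bkhj'

'bkhj'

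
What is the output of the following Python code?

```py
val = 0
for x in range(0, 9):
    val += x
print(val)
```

36

x=0: val = 0+0 = 0
x=1: val = 0+1 = 1
x=2: val = 1+2 = 3
x=3: val = 3+3 = 6
x=4: val = 6+4 = 10
x=5: val = 10+5 = 15
x=6: val = 15+6 = 21
x=7: val = 21+7 = 28
x=8: val = 28+8 = 36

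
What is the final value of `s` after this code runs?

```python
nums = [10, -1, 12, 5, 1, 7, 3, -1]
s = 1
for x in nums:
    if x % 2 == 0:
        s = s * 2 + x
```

36

x=10: even, s = 1*2+10 = 12
x=-1: not even
x=12: even, s = 12*2+12 = 36
x=5: not even
x=1: not even
x=7: not even
x=3: not even
x=-1: not even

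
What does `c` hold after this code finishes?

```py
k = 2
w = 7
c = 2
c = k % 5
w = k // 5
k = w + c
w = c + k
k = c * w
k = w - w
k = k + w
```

c = 2%5 = 2
w = 2//5 = 0
k = 0+2 = 2
w = 2+2 = 4
k = 2*4 = 8
k = 4-4 = 0
k = 0+4 = 4

2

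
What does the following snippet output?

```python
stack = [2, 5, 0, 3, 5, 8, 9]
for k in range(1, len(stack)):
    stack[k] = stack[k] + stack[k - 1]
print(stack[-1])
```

k=1: stack[1] = 5+2 = 7 → [2, 7, 0, 3, 5, 8, 9]
k=2: stack[2] = 0+7 = 7 → [2, 7, 7, 3, 5, 8, 9]
k=3: stack[3] = 3+7 = 10 → [2, 7, 7, 10, 5, 8, 9]
k=4: stack[4] = 5+10 = 15 → [2, 7, 7, 10, 15, 8, 9]
k=5: stack[5] = 8+15 = 23 → [2, 7, 7, 10, 15, 23, 9]
k=6: stack[6] = 9+23 = 32 → [2, 7, 7, 10, 15, 23, 32]

32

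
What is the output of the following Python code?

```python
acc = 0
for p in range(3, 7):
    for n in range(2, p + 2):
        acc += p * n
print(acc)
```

345

p=3,n=2: acc = 0+6 = 6
p=3,n=3: acc = 6+9 = 15
p=3,n=4: acc = 15+12 = 27
p=4,n=2: acc = 27+8 = 35
p=4,n=3: acc = 35+12 = 47
p=4,n=4: acc = 47+16 = 63
p=4,n=5: acc = 63+20 = 83
p=5,n=2: acc = 83+10 = 93
p=5,n=3: acc = 93+15 = 108
p=5,n=4: acc = 108+20 = 128
p=5,n=5: acc = 128+25 = 153
p=5,n=6: acc = 153+30 = 183
p=6,n=2: acc = 183+12 = 195
p=6,n=3: acc = 195+18 = 213
p=6,n=4: acc = 213+24 = 237
p=6,n=5: acc = 237+30 = 267
p=6,n=6: acc = 267+36 = 303
p=6,n=7: acc = 303+42 = 345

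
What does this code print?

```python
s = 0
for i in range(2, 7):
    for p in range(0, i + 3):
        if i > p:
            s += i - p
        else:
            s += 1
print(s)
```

i=2,p=0: 2>0, s = 0+2 = 2
i=2,p=1: 2>1, s = 2+1 = 3
i=2,p=2: not 2>2, s = 3+1 = 4
i=2,p=3: not 2>3, s = 4+1 = 5
i=2,p=4: not 2>4, s = 5+1 = 6
i=3,p=0: 3>0, s = 6+3 = 9
i=3,p=1: 3>1, s = 9+2 = 11
i=3,p=2: 3>2, s = 11+1 = 12
i=3,p=3: not 3>3, s = 12+1 = 13
i=3,p=4: not 3>4, s = 13+1 = 14
i=3,p=5: not 3>5, s = 14+1 = 15
i=4,p=0: 4>0, s = 15+4 = 19
i=4,p=1: 4>1, s = 19+3 = 22
i=4,p=2: 4>2, s = 22+2 = 24
i=4,p=3: 4>3, s = 24+1 = 25
i=4,p=4: not 4>4, s = 25+1 = 26
i=4,p=5: not 4>5, s = 26+1 = 27
i=4,p=6: not 4>6, s = 27+1 = 28
i=5,p=0: 5>0, s = 28+5 = 33
i=5,p=1: 5>1, s = 33+4 = 37
i=5,p=2: 5>2, s = 37+3 = 40
i=5,p=3: 5>3, s = 40+2 = 42
i=5,p=4: 5>4, s = 42+1 = 43
i=5,p=5: not 5>5, s = 43+1 = 44
i=5,p=6: not 5>6, s = 44+1 = 45
i=5,p=7: not 5>7, s = 45+1 = 46
i=6,p=0: 6>0, s = 46+6 = 52
i=6,p=1: 6>1, s = 52+5 = 57
i=6,p=2: 6>2, s = 57+4 = 61
i=6,p=3: 6>3, s = 61+3 = 64
i=6,p=4: 6>4, s = 64+2 = 66
i=6,p=5: 6>5, s = 66+1 = 67
i=6,p=6: not 6>6, s = 67+1 = 68
i=6,p=7: not 6>7, s = 68+1 = 69
i=6,p=8: not 6>8, s = 69+1 = 70

70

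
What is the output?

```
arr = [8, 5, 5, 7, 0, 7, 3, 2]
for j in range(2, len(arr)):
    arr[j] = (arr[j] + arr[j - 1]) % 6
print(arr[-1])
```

j=2: arr[2] = (5+5)%6 = 4 → [8, 5, 4, 7, 0, 7, 3, 2]
j=3: arr[3] = (7+4)%6 = 5 → [8, 5, 4, 5, 0, 7, 3, 2]
j=4: arr[4] = (0+5)%6 = 5 → [8, 5, 4, 5, 5, 7, 3, 2]
j=5: arr[5] = (7+5)%6 = 0 → [8, 5, 4, 5, 5, 0, 3, 2]
j=6: arr[6] = (3+0)%6 = 3 → [8, 5, 4, 5, 5, 0, 3, 2]
j=7: arr[7] = (2+3)%6 = 5 → [8, 5, 4, 5, 5, 0, 3, 5]

5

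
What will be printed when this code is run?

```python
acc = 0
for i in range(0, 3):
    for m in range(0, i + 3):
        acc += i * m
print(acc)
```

26

i=0,m=0: acc = 0+0 = 0
i=0,m=1: acc = 0+0 = 0
i=0,m=2: acc = 0+0 = 0
i=1,m=0: acc = 0+0 = 0
i=1,m=1: acc = 0+1 = 1
i=1,m=2: acc = 1+2 = 3
i=1,m=3: acc = 3+3 = 6
i=2,m=0: acc = 6+0 = 6
i=2,m=1: acc = 6+2 = 8
i=2,m=2: acc = 8+4 = 12
i=2,m=3: acc = 12+6 = 18
i=2,m=4: acc = 18+8 = 26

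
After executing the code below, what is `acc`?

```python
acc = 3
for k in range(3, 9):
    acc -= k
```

-30

k=3: acc = 3-3 = 0
k=4: acc = 0-4 = -4
k=5: acc = (-4)-5 = -9
k=6: acc = (-9)-6 = -15
k=7: acc = (-15)-7 = -22
k=8: acc = (-22)-8 = -30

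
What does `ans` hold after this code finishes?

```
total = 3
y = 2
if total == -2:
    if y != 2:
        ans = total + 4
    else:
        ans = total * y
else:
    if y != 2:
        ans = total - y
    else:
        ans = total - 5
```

-2

total=3, y=2
total == -2 is False; y != 2 is False
→ ans = total - 5 = -2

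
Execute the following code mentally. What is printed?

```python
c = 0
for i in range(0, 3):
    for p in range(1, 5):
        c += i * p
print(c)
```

i=0,p=1: c = 0+0 = 0
i=0,p=2: c = 0+0 = 0
i=0,p=3: c = 0+0 = 0
i=0,p=4: c = 0+0 = 0
i=1,p=1: c = 0+1 = 1
i=1,p=2: c = 1+2 = 3
i=1,p=3: c = 3+3 = 6
i=1,p=4: c = 6+4 = 10
i=2,p=1: c = 10+2 = 12
i=2,p=2: c = 12+4 = 16
i=2,p=3: c = 16+6 = 22
i=2,p=4: c = 22+8 = 30

30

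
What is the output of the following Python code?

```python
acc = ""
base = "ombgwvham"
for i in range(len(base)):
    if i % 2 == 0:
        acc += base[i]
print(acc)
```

i=0: add 'o' → 'o'
i=1: skip
i=2: add 'b' → 'ob'
i=3: skip
i=4: add 'w' → 'obw'
i=5: skip
i=6: add 'h' → 'obwh'
i=7: skip
i=8: add 'm' → 'obwhm'

obwhm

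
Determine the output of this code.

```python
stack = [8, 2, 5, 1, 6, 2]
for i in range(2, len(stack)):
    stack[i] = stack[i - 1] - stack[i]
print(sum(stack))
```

-19

i=2: stack[2] = 2-5 = -3 → [8, 2, -3, 1, 6, 2]
i=3: stack[3] = (-3)-1 = -4 → [8, 2, -3, -4, 6, 2]
i=4: stack[4] = (-4)-6 = -10 → [8, 2, -3, -4, -10, 2]
i=5: stack[5] = (-10)-2 = -12 → [8, 2, -3, -4, -10, -12]
sum = -19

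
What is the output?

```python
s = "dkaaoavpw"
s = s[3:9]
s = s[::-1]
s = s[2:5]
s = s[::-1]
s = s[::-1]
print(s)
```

slice [3:9] → 'aoavpw'
reverse → 'wpvaoa'
slice [2:5] → 'vao'
reverse → 'oav'
reverse → 'vao'

vao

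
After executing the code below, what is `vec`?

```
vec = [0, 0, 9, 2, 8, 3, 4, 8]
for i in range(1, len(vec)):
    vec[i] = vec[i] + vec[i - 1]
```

[0, 0, 9, 11, 19, 22, 26, 34]

i=1: vec[1] = 0+0 = 0 → [0, 0, 9, 2, 8, 3, 4, 8]
i=2: vec[2] = 9+0 = 9 → [0, 0, 9, 2, 8, 3, 4, 8]
i=3: vec[3] = 2+9 = 11 → [0, 0, 9, 11, 8, 3, 4, 8]
i=4: vec[4] = 8+11 = 19 → [0, 0, 9, 11, 19, 3, 4, 8]
i=5: vec[5] = 3+19 = 22 → [0, 0, 9, 11, 19, 22, 4, 8]
i=6: vec[6] = 4+22 = 26 → [0, 0, 9, 11, 19, 22, 26, 8]
i=7: vec[7] = 8+26 = 34 → [0, 0, 9, 11, 19, 22, 26, 34]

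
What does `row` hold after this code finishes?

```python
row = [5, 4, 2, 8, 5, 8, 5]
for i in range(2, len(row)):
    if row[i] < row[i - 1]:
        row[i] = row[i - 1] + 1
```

[5, 4, 5, 8, 9, 10, 11]

i=2: 2<4, row[2] = 4+1 = 5 → [5, 4, 5, 8, 5, 8, 5]
i=3: 8>=5, unchanged → [5, 4, 5, 8, 5, 8, 5]
i=4: 5<8, row[4] = 8+1 = 9 → [5, 4, 5, 8, 9, 8, 5]
i=5: 8<9, row[5] = 9+1 = 10 → [5, 4, 5, 8, 9, 10, 5]
i=6: 5<10, row[6] = 10+1 = 11 → [5, 4, 5, 8, 9, 10, 11]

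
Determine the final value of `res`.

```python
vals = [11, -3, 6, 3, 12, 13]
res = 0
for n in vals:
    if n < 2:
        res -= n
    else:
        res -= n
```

n=11: not <2, res = 0-11 = -11
n=-3: <2, res = (-11)-(-3) = -8
n=6: not <2, res = (-8)-6 = -14
n=3: not <2, res = (-14)-3 = -17
n=12: not <2, res = (-17)-12 = -29
n=13: not <2, res = (-29)-13 = -42

-42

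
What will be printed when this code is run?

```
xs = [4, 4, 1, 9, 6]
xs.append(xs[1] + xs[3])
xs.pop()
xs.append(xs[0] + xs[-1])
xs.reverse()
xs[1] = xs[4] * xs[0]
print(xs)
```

[10, 40, 9, 1, 4, 4]

append xs[1]+xs[3] = 4+9 = 13 → [4, 4, 1, 9, 6, 13]
pop() removes 13 → [4, 4, 1, 9, 6]
append xs[0]+xs[-1] = 4+6 = 10 → [4, 4, 1, 9, 6, 10]
reverse → [10, 6, 9, 1, 4, 4]
xs[1] = xs[4]*xs[0] = 4*10 = 40 → [10, 40, 9, 1, 4, 4]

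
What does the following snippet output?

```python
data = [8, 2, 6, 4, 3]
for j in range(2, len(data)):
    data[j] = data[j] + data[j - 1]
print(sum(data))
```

45

j=2: data[2] = 6+2 = 8 → [8, 2, 8, 4, 3]
j=3: data[3] = 4+8 = 12 → [8, 2, 8, 12, 3]
j=4: data[4] = 3+12 = 15 → [8, 2, 8, 12, 15]
sum = 45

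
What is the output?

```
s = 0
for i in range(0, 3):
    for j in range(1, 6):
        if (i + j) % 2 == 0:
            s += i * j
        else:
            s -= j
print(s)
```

i=0,j=1: odd sum, s = 0-1 = -1
i=0,j=2: even sum, s = (-1)+0 = -1
i=0,j=3: odd sum, s = (-1)-3 = -4
i=0,j=4: even sum, s = (-4)+0 = -4
i=0,j=5: odd sum, s = (-4)-5 = -9
i=1,j=1: even sum, s = (-9)+1 = -8
i=1,j=2: odd sum, s = (-8)-2 = -10
i=1,j=3: even sum, s = (-10)+3 = -7
i=1,j=4: odd sum, s = (-7)-4 = -11
i=1,j=5: even sum, s = (-11)+5 = -6
i=2,j=1: odd sum, s = (-6)-1 = -7
i=2,j=2: even sum, s = (-7)+4 = -3
i=2,j=3: odd sum, s = (-3)-3 = -6
i=2,j=4: even sum, s = (-6)+8 = 2
i=2,j=5: odd sum, s = 2-5 = -3

-3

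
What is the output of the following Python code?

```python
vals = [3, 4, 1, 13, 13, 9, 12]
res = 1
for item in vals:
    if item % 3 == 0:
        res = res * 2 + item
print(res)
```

item=3: %3==0, res = 1*2+3 = 5
item=4: not %3==0
item=1: not %3==0
item=13: not %3==0
item=13: not %3==0
item=9: %3==0, res = 5*2+9 = 19
item=12: %3==0, res = 19*2+12 = 50

50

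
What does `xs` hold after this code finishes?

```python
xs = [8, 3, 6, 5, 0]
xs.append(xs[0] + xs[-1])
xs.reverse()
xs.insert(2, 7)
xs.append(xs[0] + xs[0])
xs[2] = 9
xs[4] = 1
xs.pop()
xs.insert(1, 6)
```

append xs[0]+xs[-1] = 8+0 = 8 → [8, 3, 6, 5, 0, 8]
reverse → [8, 0, 5, 6, 3, 8]
insert 7 at 2 → [8, 0, 7, 5, 6, 3, 8]
append xs[0]+xs[0] = 8+8 = 16 → [8, 0, 7, 5, 6, 3, 8, 16]
xs[2] = 9 → [8, 0, 9, 5, 6, 3, 8, 16]
xs[4] = 1 → [8, 0, 9, 5, 1, 3, 8, 16]
pop() removes 16 → [8, 0, 9, 5, 1, 3, 8]
insert 6 at 1 → [8, 6, 0, 9, 5, 1, 3, 8]

[8, 6, 0, 9, 5, 1, 3, 8]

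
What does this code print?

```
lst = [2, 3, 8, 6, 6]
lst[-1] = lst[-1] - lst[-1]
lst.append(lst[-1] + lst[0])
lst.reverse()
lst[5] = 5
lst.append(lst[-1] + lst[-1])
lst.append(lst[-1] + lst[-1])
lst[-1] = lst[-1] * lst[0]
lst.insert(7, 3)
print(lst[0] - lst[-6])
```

lst[-1] = lst[-1]-lst[-1] = 6-6 = 0 → [2, 3, 8, 6, 0]
append lst[-1]+lst[0] = 0+2 = 2 → [2, 3, 8, 6, 0, 2]
reverse → [2, 0, 6, 8, 3, 2]
lst[5] = 5 → [2, 0, 6, 8, 3, 5]
append lst[-1]+lst[-1] = 5+5 = 10 → [2, 0, 6, 8, 3, 5, 10]
append lst[-1]+lst[-1] = 10+10 = 20 → [2, 0, 6, 8, 3, 5, 10, 20]
lst[-1] = lst[-1]*lst[0] = 20*2 = 40 → [2, 0, 6, 8, 3, 5, 10, 40]
insert 3 at 7 → [2, 0, 6, 8, 3, 5, 10, 3, 40]
lst[0]-lst[-6] = 2-8 = -6

-6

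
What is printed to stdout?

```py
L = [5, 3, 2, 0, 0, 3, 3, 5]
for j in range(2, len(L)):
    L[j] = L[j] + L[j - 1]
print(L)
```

j=2: L[2] = 2+3 = 5 → [5, 3, 5, 0, 0, 3, 3, 5]
j=3: L[3] = 0+5 = 5 → [5, 3, 5, 5, 0, 3, 3, 5]
j=4: L[4] = 0+5 = 5 → [5, 3, 5, 5, 5, 3, 3, 5]
j=5: L[5] = 3+5 = 8 → [5, 3, 5, 5, 5, 8, 3, 5]
j=6: L[6] = 3+8 = 11 → [5, 3, 5, 5, 5, 8, 11, 5]
j=7: L[7] = 5+11 = 16 → [5, 3, 5, 5, 5, 8, 11, 16]

[5, 3, 5, 5, 5, 8, 11, 16]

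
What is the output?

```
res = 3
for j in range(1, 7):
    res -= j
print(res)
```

j=1: res = 3-1 = 2
j=2: res = 2-2 = 0
j=3: res = 0-3 = -3
j=4: res = (-3)-4 = -7
j=5: res = (-7)-5 = -12
j=6: res = (-12)-6 = -18

-18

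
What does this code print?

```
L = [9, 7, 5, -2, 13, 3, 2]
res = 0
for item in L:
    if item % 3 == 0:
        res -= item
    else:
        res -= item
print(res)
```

-37

item=9: %3==0, res = 0-9 = -9
item=7: not %3==0, res = (-9)-7 = -16
item=5: not %3==0, res = (-16)-5 = -21
item=-2: not %3==0, res = (-21)-(-2) = -19
item=13: not %3==0, res = (-19)-13 = -32
item=3: %3==0, res = (-32)-3 = -35
item=2: not %3==0, res = (-35)-2 = -37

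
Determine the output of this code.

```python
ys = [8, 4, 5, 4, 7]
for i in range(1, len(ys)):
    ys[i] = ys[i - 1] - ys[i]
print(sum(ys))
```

i=1: ys[1] = 8-4 = 4 → [8, 4, 5, 4, 7]
i=2: ys[2] = 4-5 = -1 → [8, 4, -1, 4, 7]
i=3: ys[3] = (-1)-4 = -5 → [8, 4, -1, -5, 7]
i=4: ys[4] = (-5)-7 = -12 → [8, 4, -1, -5, -12]
sum = -6

-6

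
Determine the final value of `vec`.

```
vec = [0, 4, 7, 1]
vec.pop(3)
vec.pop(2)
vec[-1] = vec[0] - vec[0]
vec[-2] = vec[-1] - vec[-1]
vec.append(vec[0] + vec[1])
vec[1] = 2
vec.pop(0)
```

[2, 0]

pop(3) removes 1 → [0, 4, 7]
pop(2) removes 7 → [0, 4]
vec[-1] = vec[0]-vec[0] = 0-0 = 0 → [0, 0]
vec[-2] = vec[-1]-vec[-1] = 0-0 = 0 → [0, 0]
append vec[0]+vec[1] = 0+0 = 0 → [0, 0, 0]
vec[1] = 2 → [0, 2, 0]
pop(0) removes 0 → [2, 0]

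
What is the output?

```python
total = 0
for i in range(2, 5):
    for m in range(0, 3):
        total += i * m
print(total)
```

27

i=2,m=0: total = 0+0 = 0
i=2,m=1: total = 0+2 = 2
i=2,m=2: total = 2+4 = 6
i=3,m=0: total = 6+0 = 6
i=3,m=1: total = 6+3 = 9
i=3,m=2: total = 9+6 = 15
i=4,m=0: total = 15+0 = 15
i=4,m=1: total = 15+4 = 19
i=4,m=2: total = 19+8 = 27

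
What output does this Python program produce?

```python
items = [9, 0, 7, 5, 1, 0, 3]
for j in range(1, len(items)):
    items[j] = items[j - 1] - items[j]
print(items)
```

j=1: items[1] = 9-0 = 9 → [9, 9, 7, 5, 1, 0, 3]
j=2: items[2] = 9-7 = 2 → [9, 9, 2, 5, 1, 0, 3]
j=3: items[3] = 2-5 = -3 → [9, 9, 2, -3, 1, 0, 3]
j=4: items[4] = (-3)-1 = -4 → [9, 9, 2, -3, -4, 0, 3]
j=5: items[5] = (-4)-0 = -4 → [9, 9, 2, -3, -4, -4, 3]
j=6: items[6] = (-4)-3 = -7 → [9, 9, 2, -3, -4, -4, -7]

[9, 9, 2, -3, -4, -4, -7]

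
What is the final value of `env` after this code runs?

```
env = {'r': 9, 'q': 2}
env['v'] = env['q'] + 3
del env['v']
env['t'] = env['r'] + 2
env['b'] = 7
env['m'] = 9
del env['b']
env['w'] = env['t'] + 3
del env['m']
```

env['v'] = env['q']+3 = 5 → {'r': 9, 'q': 2, 'v': 5}
del 'v' → {'r': 9, 'q': 2}
env['t'] = env['r']+2 = 11 → {'r': 9, 'q': 2, 't': 11}
env['b'] = 7 → {'r': 9, 'q': 2, 't': 11, 'b': 7}
env['m'] = 9 → {'r': 9, 'q': 2, 't': 11, 'b': 7, 'm': 9}
del 'b' → {'r': 9, 'q': 2, 't': 11, 'm': 9}
env['w'] = env['t']+3 = 14 → {'r': 9, 'q': 2, 't': 11, 'm': 9, 'w': 14}
del 'm' → {'r': 9, 'q': 2, 't': 11, 'w': 14}

{'r': 9, 'q': 2, 't': 11, 'w': 14}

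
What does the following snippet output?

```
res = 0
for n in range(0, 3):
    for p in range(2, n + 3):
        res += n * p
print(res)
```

n=0,p=2: res = 0+0 = 0
n=1,p=2: res = 0+2 = 2
n=1,p=3: res = 2+3 = 5
n=2,p=2: res = 5+4 = 9
n=2,p=3: res = 9+6 = 15
n=2,p=4: res = 15+8 = 23

23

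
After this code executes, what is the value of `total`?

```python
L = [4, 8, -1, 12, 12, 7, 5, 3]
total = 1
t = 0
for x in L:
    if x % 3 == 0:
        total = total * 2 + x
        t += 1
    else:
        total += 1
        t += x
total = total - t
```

x=4: not %3==0, total = 1+1 = 2; t=4
x=8: not %3==0, total = 2+1 = 3; t=12
x=-1: not %3==0, total = 3+1 = 4; t=11
x=12: %3==0, total = 4*2+12 = 20; t=12
x=12: %3==0, total = 20*2+12 = 52; t=13
x=7: not %3==0, total = 52+1 = 53; t=20
x=5: not %3==0, total = 53+1 = 54; t=25
x=3: %3==0, total = 54*2+3 = 111; t=26
total-t = 111-26 = 85

85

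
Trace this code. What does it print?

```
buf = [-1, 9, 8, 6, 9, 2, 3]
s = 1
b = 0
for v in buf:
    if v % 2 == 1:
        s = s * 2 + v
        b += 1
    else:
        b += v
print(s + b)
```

v=-1: odd, s = 1*2+(-1) = 1; b=1
v=9: odd, s = 1*2+9 = 11; b=2
v=8: not odd; b=10
v=6: not odd; b=16
v=9: odd, s = 11*2+9 = 31; b=17
v=2: not odd; b=19
v=3: odd, s = 31*2+3 = 65; b=20
s+b = 65+20 = 85

85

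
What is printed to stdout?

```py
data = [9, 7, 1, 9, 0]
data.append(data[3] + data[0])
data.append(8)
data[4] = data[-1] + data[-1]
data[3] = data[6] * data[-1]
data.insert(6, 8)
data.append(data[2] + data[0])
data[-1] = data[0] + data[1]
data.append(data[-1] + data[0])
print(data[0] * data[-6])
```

append data[3]+data[0] = 9+9 = 18 → [9, 7, 1, 9, 0, 18]
append 8 → [9, 7, 1, 9, 0, 18, 8]
data[4] = data[-1]+data[-1] = 8+8 = 16 → [9, 7, 1, 9, 16, 18, 8]
data[3] = data[6]*data[-1] = 8*8 = 64 → [9, 7, 1, 64, 16, 18, 8]
insert 8 at 6 → [9, 7, 1, 64, 16, 18, 8, 8]
append data[2]+data[0] = 1+9 = 10 → [9, 7, 1, 64, 16, 18, 8, 8, 10]
data[-1] = data[0]+data[1] = 9+7 = 16 → [9, 7, 1, 64, 16, 18, 8, 8, 16]
append data[-1]+data[0] = 16+9 = 25 → [9, 7, 1, 64, 16, 18, 8, 8, 16, 25]
data[0]*data[-6] = 9*16 = 144

144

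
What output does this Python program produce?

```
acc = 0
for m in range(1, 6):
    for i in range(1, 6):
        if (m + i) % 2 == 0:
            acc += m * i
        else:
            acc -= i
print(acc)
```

81

m=1,i=1: even sum, acc = 0+1 = 1
m=1,i=2: odd sum, acc = 1-2 = -1
m=1,i=3: even sum, acc = (-1)+3 = 2
m=1,i=4: odd sum, acc = 2-4 = -2
m=1,i=5: even sum, acc = (-2)+5 = 3
m=2,i=1: odd sum, acc = 3-1 = 2
m=2,i=2: even sum, acc = 2+4 = 6
m=2,i=3: odd sum, acc = 6-3 = 3
m=2,i=4: even sum, acc = 3+8 = 11
m=2,i=5: odd sum, acc = 11-5 = 6
m=3,i=1: even sum, acc = 6+3 = 9
m=3,i=2: odd sum, acc = 9-2 = 7
m=3,i=3: even sum, acc = 7+9 = 16
m=3,i=4: odd sum, acc = 16-4 = 12
m=3,i=5: even sum, acc = 12+15 = 27
m=4,i=1: odd sum, acc = 27-1 = 26
m=4,i=2: even sum, acc = 26+8 = 34
m=4,i=3: odd sum, acc = 34-3 = 31
m=4,i=4: even sum, acc = 31+16 = 47
m=4,i=5: odd sum, acc = 47-5 = 42
m=5,i=1: even sum, acc = 42+5 = 47
m=5,i=2: odd sum, acc = 47-2 = 45
m=5,i=3: even sum, acc = 45+15 = 60
m=5,i=4: odd sum, acc = 60-4 = 56
m=5,i=5: even sum, acc = 56+25 = 81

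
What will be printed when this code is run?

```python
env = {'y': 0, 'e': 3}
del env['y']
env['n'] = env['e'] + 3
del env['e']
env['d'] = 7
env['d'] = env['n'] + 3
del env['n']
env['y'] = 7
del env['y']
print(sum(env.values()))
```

9

del 'y' → {'e': 3}
env['n'] = env['e']+3 = 6 → {'e': 3, 'n': 6}
del 'e' → {'n': 6}
env['d'] = 7 → {'n': 6, 'd': 7}
env['d'] = env['n']+3 = 9 → {'n': 6, 'd': 9}
del 'n' → {'d': 9}
env['y'] = 7 → {'d': 9, 'y': 7}
del 'y' → {'d': 9}
sum of values = 9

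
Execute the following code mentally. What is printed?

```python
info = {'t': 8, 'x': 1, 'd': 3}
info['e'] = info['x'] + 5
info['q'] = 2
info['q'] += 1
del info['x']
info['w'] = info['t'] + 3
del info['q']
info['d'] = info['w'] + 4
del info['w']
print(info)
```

info['e'] = info['x']+5 = 6 → {'t': 8, 'x': 1, 'd': 3, 'e': 6}
info['q'] = 2 → {'t': 8, 'x': 1, 'd': 3, 'e': 6, 'q': 2}
info['q'] = 2+1 = 3 → {'t': 8, 'x': 1, 'd': 3, 'e': 6, 'q': 3}
del 'x' → {'t': 8, 'd': 3, 'e': 6, 'q': 3}
info['w'] = info['t']+3 = 11 → {'t': 8, 'd': 3, 'e': 6, 'q': 3, 'w': 11}
del 'q' → {'t': 8, 'd': 3, 'e': 6, 'w': 11}
info['d'] = info['w']+4 = 15 → {'t': 8, 'd': 15, 'e': 6, 'w': 11}
del 'w' → {'t': 8, 'd': 15, 'e': 6}

{'t': 8, 'd': 15, 'e': 6}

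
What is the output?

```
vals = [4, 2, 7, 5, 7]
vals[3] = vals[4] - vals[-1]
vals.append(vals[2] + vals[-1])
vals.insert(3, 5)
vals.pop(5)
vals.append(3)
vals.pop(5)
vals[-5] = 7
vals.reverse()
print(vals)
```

vals[3] = vals[4]-vals[-1] = 7-7 = 0 → [4, 2, 7, 0, 7]
append vals[2]+vals[-1] = 7+7 = 14 → [4, 2, 7, 0, 7, 14]
insert 5 at 3 → [4, 2, 7, 5, 0, 7, 14]
pop(5) removes 7 → [4, 2, 7, 5, 0, 14]
append 3 → [4, 2, 7, 5, 0, 14, 3]
pop(5) removes 14 → [4, 2, 7, 5, 0, 3]
vals[-5] = 7 → [4, 7, 7, 5, 0, 3]
reverse → [3, 0, 5, 7, 7, 4]

[3, 0, 5, 7, 7, 4]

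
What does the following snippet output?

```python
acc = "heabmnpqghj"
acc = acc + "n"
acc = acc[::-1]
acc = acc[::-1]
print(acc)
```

+ 'n' → 'heabmnpqghjn'
reverse → 'njhgqpnmbaeh'
reverse → 'heabmnpqghjn'

heabmnpqghjn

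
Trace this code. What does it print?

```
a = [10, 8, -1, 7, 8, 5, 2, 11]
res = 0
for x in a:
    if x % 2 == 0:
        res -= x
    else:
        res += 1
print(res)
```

x=10: even, res = 0-10 = -10
x=8: even, res = (-10)-8 = -18
x=-1: not even, res = (-18)+1 = -17
x=7: not even, res = (-17)+1 = -16
x=8: even, res = (-16)-8 = -24
x=5: not even, res = (-24)+1 = -23
x=2: even, res = (-23)-2 = -25
x=11: not even, res = (-25)+1 = -24

-24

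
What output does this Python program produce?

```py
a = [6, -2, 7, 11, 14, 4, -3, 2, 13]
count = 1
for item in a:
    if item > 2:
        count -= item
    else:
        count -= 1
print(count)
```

-57

item=6: >2, count = 1-6 = -5
item=-2: not >2, count = (-5)-1 = -6
item=7: >2, count = (-6)-7 = -13
item=11: >2, count = (-13)-11 = -24
item=14: >2, count = (-24)-14 = -38
item=4: >2, count = (-38)-4 = -42
item=-3: not >2, count = (-42)-1 = -43
item=2: not >2, count = (-43)-1 = -44
item=13: >2, count = (-44)-13 = -57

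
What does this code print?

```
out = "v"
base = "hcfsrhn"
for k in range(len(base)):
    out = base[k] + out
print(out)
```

k=0: prepend 'h' → 'hv'
k=1: prepend 'c' → 'chv'
k=2: prepend 'f' → 'fchv'
k=3: prepend 's' → 'sfchv'
k=4: prepend 'r' → 'rsfchv'
k=5: prepend 'h' → 'hrsfchv'
k=6: prepend 'n' → 'nhrsfchv'

nhrsfchv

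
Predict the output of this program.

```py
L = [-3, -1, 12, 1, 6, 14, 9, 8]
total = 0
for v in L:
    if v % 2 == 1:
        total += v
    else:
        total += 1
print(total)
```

v=-3: odd, total = 0+(-3) = -3
v=-1: odd, total = (-3)+(-1) = -4
v=12: not odd, total = (-4)+1 = -3
v=1: odd, total = (-3)+1 = -2
v=6: not odd, total = (-2)+1 = -1
v=14: not odd, total = (-1)+1 = 0
v=9: odd, total = 0+9 = 9
v=8: not odd, total = 9+1 = 10

10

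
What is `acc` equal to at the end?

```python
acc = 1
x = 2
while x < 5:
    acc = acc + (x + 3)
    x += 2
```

x=2: acc = 1+5 = 6
x=4: acc = 6+7 = 13

13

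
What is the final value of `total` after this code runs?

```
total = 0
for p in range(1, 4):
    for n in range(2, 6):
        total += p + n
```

p=1,n=2: total = 0+3 = 3
p=1,n=3: total = 3+4 = 7
p=1,n=4: total = 7+5 = 12
p=1,n=5: total = 12+6 = 18
p=2,n=2: total = 18+4 = 22
p=2,n=3: total = 22+5 = 27
p=2,n=4: total = 27+6 = 33
p=2,n=5: total = 33+7 = 40
p=3,n=2: total = 40+5 = 45
p=3,n=3: total = 45+6 = 51
p=3,n=4: total = 51+7 = 58
p=3,n=5: total = 58+8 = 66

66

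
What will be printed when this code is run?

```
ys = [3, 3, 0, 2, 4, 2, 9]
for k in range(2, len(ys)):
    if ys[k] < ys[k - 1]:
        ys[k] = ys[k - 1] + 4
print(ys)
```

[3, 3, 7, 11, 15, 19, 23]

k=2: 0<3, ys[2] = 3+4 = 7 → [3, 3, 7, 2, 4, 2, 9]
k=3: 2<7, ys[3] = 7+4 = 11 → [3, 3, 7, 11, 4, 2, 9]
k=4: 4<11, ys[4] = 11+4 = 15 → [3, 3, 7, 11, 15, 2, 9]
k=5: 2<15, ys[5] = 15+4 = 19 → [3, 3, 7, 11, 15, 19, 9]
k=6: 9<19, ys[6] = 19+4 = 23 → [3, 3, 7, 11, 15, 19, 23]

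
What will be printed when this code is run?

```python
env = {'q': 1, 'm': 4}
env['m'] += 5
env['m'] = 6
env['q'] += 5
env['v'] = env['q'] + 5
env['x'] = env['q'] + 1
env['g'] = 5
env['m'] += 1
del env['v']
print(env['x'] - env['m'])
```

0

env['m'] = 4+5 = 9 → {'q': 1, 'm': 9}
env['m'] = 6 → {'q': 1, 'm': 6}
env['q'] = 1+5 = 6 → {'q': 6, 'm': 6}
env['v'] = env['q']+5 = 11 → {'q': 6, 'm': 6, 'v': 11}
env['x'] = env['q']+1 = 7 → {'q': 6, 'm': 6, 'v': 11, 'x': 7}
env['g'] = 5 → {'q': 6, 'm': 6, 'v': 11, 'x': 7, 'g': 5}
env['m'] = 6+1 = 7 → {'q': 6, 'm': 7, 'v': 11, 'x': 7, 'g': 5}
del 'v' → {'q': 6, 'm': 7, 'x': 7, 'g': 5}
env['x']-env['m'] = 7-7 = 0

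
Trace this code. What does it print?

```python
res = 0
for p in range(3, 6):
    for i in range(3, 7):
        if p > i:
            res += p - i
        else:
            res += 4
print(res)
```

p=3,i=3: not 3>3, res = 0+4 = 4
p=3,i=4: not 3>4, res = 4+4 = 8
p=3,i=5: not 3>5, res = 8+4 = 12
p=3,i=6: not 3>6, res = 12+4 = 16
p=4,i=3: 4>3, res = 16+1 = 17
p=4,i=4: not 4>4, res = 17+4 = 21
p=4,i=5: not 4>5, res = 21+4 = 25
p=4,i=6: not 4>6, res = 25+4 = 29
p=5,i=3: 5>3, res = 29+2 = 31
p=5,i=4: 5>4, res = 31+1 = 32
p=5,i=5: not 5>5, res = 32+4 = 36
p=5,i=6: not 5>6, res = 36+4 = 40

40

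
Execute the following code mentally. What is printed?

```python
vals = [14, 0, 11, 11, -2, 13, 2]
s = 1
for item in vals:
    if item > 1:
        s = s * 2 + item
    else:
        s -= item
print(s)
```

item=14: >1, s = 1*2+14 = 16
item=0: not >1, s = 16-0 = 16
item=11: >1, s = 16*2+11 = 43
item=11: >1, s = 43*2+11 = 97
item=-2: not >1, s = 97-(-2) = 99
item=13: >1, s = 99*2+13 = 211
item=2: >1, s = 211*2+2 = 424

424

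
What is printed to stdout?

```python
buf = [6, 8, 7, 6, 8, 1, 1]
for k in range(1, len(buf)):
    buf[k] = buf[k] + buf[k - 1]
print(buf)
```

k=1: buf[1] = 8+6 = 14 → [6, 14, 7, 6, 8, 1, 1]
k=2: buf[2] = 7+14 = 21 → [6, 14, 21, 6, 8, 1, 1]
k=3: buf[3] = 6+21 = 27 → [6, 14, 21, 27, 8, 1, 1]
k=4: buf[4] = 8+27 = 35 → [6, 14, 21, 27, 35, 1, 1]
k=5: buf[5] = 1+35 = 36 → [6, 14, 21, 27, 35, 36, 1]
k=6: buf[6] = 1+36 = 37 → [6, 14, 21, 27, 35, 36, 37]

[6, 14, 21, 27, 35, 36, 37]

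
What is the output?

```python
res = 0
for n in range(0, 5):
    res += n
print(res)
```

n=0: res = 0+0 = 0
n=1: res = 0+1 = 1
n=2: res = 1+2 = 3
n=3: res = 3+3 = 6
n=4: res = 6+4 = 10

10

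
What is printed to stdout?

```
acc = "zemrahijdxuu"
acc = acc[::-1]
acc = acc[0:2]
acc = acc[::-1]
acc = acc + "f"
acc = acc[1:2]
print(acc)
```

u

reverse → 'uuxdjiharmez'
slice [0:2] → 'uu'
reverse → 'uu'
+ 'f' → 'uuf'
slice [1:2] → 'u'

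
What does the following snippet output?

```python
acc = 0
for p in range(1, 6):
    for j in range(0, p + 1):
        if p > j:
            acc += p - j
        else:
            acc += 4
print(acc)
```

55

p=1,j=0: 1>0, acc = 0+1 = 1
p=1,j=1: not 1>1, acc = 1+4 = 5
p=2,j=0: 2>0, acc = 5+2 = 7
p=2,j=1: 2>1, acc = 7+1 = 8
p=2,j=2: not 2>2, acc = 8+4 = 12
p=3,j=0: 3>0, acc = 12+3 = 15
p=3,j=1: 3>1, acc = 15+2 = 17
p=3,j=2: 3>2, acc = 17+1 = 18
p=3,j=3: not 3>3, acc = 18+4 = 22
p=4,j=0: 4>0, acc = 22+4 = 26
p=4,j=1: 4>1, acc = 26+3 = 29
p=4,j=2: 4>2, acc = 29+2 = 31
p=4,j=3: 4>3, acc = 31+1 = 32
p=4,j=4: not 4>4, acc = 32+4 = 36
p=5,j=0: 5>0, acc = 36+5 = 41
p=5,j=1: 5>1, acc = 41+4 = 45
p=5,j=2: 5>2, acc = 45+3 = 48
p=5,j=3: 5>3, acc = 48+2 = 50
p=5,j=4: 5>4, acc = 50+1 = 51
p=5,j=5: not 5>5, acc = 51+4 = 55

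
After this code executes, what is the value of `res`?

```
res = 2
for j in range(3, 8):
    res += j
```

j=3: res = 2+3 = 5
j=4: res = 5+4 = 9
j=5: res = 9+5 = 14
j=6: res = 14+6 = 20
j=7: res = 20+7 = 27

27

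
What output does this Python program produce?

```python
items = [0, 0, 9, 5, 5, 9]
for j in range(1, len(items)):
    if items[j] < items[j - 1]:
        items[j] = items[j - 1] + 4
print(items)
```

[0, 0, 9, 13, 17, 21]

j=1: 0>=0, unchanged → [0, 0, 9, 5, 5, 9]
j=2: 9>=0, unchanged → [0, 0, 9, 5, 5, 9]
j=3: 5<9, items[3] = 9+4 = 13 → [0, 0, 9, 13, 5, 9]
j=4: 5<13, items[4] = 13+4 = 17 → [0, 0, 9, 13, 17, 9]
j=5: 9<17, items[5] = 17+4 = 21 → [0, 0, 9, 13, 17, 21]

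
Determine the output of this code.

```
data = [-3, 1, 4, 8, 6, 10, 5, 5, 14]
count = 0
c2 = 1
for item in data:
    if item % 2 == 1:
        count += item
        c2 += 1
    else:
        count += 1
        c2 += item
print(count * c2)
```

611

item=-3: odd, count = 0+(-3) = -3; c2=2
item=1: odd, count = (-3)+1 = -2; c2=3
item=4: not odd, count = (-2)+1 = -1; c2=7
item=8: not odd, count = (-1)+1 = 0; c2=15
item=6: not odd, count = 0+1 = 1; c2=21
item=10: not odd, count = 1+1 = 2; c2=31
item=5: odd, count = 2+5 = 7; c2=32
item=5: odd, count = 7+5 = 12; c2=33
item=14: not odd, count = 12+1 = 13; c2=47
count*c2 = 13*47 = 611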